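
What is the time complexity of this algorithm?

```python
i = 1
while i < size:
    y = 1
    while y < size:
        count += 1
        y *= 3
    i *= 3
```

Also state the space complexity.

Time complexity: O(log^2 n).
Space complexity: O(1).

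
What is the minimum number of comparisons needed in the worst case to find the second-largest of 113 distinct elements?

Lower bound: finding the max needs 113-1 comparisons. By the adversary weight-doubling argument, the max must personally win >= ceil(log_2(113)) = 7 comparisons; the 2nd-largest is among those 7 losers, needing 7-1 more comparisons. Total >= 113-1 + 7-1 = 118. A balanced knockout tournament achieves this.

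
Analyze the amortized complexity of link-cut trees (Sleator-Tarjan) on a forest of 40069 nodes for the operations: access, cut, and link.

Link-cut trees represent the forest using splay trees over preferred paths. With potential Phi = sum over nodes of log(size of virtual subtree), each access on 40069 nodes is O(log 40069) = O(log n) amortized by the splay-tree access lemma. Cut and link are O(1) plus one access.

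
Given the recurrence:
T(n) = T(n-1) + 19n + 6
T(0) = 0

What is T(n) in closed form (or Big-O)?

Dominant term in sum is 19*sum(i, i=1..n) = 19*n*(n+1)/2 = O(n^2).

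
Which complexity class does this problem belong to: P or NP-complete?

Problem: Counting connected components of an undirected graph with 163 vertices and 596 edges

This problem is in P: BFS/DFS visits each vertex and edge once: O(V+E).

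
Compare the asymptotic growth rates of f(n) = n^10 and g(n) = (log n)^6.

f(n) = n^10 grows faster: any positive polynomial dominates any polylog.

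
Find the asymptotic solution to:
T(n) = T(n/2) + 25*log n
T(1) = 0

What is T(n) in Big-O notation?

Each of the log_2(n) levels adds O(log n). T(n) = O(log^2 n).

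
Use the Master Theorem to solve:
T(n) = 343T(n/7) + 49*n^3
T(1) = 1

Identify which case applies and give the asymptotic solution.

a=343, b=7, f(n)=49*n^3.
log_7(343) = 3, so n^(log_b(a)) = n^3.
f(n) = Theta(n^3), so Case 2 applies.
T(n) = Theta(n^3 log n).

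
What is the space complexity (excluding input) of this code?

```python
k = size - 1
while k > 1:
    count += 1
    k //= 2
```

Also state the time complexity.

Space complexity: O(1).
Only a constant amount of auxiliary storage is used; nothing grows with n.
Time complexity: O(log n).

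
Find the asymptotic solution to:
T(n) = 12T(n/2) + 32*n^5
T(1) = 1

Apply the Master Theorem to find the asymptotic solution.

a=12, b=2, f(n)=32*n^5. log_2(12) = 3.585 < 5. Case 3: T(n) = O(n^5).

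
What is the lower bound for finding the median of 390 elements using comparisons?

To find the median of 390 elements, every element must be compared at least once, so the lower bound is Omega(n). The BFPRT algorithm achieves O(n), making this tight.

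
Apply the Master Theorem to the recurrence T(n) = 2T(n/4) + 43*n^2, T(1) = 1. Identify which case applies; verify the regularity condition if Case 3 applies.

a=2, b=4, f(n)=43*n^2.
log_4(2) = 0.5 < 2.
f(n) = Omega(n^(0.5+epsilon)) for some epsilon > 0, so Case 3 is the candidate.
Regularity: a*f(n/b) = 2*43*(n/4)^2 = (2/16)*43*n^2 <= c*f(n) with c = 2/16 < 1. Satisfied.
Case 3: T(n) = Theta(n^2).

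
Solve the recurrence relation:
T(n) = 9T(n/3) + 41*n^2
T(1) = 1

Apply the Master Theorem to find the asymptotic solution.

a=9, b=3, f(n)=41*n^2. log_3(9) = 2. Case 2: T(n) = O(n^2 log n).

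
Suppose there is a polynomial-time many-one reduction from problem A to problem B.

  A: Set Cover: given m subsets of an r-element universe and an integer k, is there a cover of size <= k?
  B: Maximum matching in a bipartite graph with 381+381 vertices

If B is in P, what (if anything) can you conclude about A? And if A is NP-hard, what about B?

A poly-time reduction A <=_p B means any A-instance can be transformed to a B-instance in poly time.
If B is in P: compose the reduction with B's poly-time algorithm to solve A in poly time, so A is in P.
If A is NP-hard: every NP problem reduces to A, which reduces to B; composing reductions, every NP problem reduces to B, so B is NP-hard.
(Here in fact A is NP-complete and B is in P, so no such reduction is known -- its existence would imply P = NP; the analysis concerns only what the assumed reduction would or would not let you conclude.)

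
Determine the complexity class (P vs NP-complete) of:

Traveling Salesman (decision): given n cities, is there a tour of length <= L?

This problem is NP-complete: reduces from Hamiltonian Cycle.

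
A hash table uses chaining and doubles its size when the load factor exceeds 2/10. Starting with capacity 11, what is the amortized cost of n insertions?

Rehashing occurs when load exceeds 2/10. Total rehash cost is geometric series summing to O(n). Each insertion itself is O(1). Amortized: O(1).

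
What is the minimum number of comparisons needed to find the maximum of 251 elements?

Finding the maximum requires 250 comparisons. Each comparison eliminates exactly one candidate. With 251 candidates, we need 250 eliminations.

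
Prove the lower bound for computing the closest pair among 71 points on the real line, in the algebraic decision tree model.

Reduction from element distinctness: given 71 reals, the closest-pair distance is 0 iff two are equal. Element distinctness has an Omega(n log n) lower bound in the algebraic decision tree model (Ben-Or). Therefore closest pair on a line also requires Omega(n log n). Sorting then a linear scan achieves this.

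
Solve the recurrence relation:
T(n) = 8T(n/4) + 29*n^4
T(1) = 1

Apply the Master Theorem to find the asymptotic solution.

a=8, b=4, f(n)=29*n^4. log_4(8) = 1.5 < 4. Case 3: T(n) = O(n^4).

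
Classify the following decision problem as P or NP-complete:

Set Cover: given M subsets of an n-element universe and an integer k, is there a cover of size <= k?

This problem is NP-complete: one of Karp's 21 NP-complete problems (with k part of the input).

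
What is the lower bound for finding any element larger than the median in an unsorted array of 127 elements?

To find an element larger than the median of 127 elements, we must see Omega(n) elements. Without seeing enough elements, an adversary can make any unseen element the median.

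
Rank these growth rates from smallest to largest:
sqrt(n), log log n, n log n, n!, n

Ordered by growth rate: log log n < sqrt(n) < n < n log n < n!.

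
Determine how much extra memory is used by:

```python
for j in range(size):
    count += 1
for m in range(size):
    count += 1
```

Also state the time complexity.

Space complexity: O(1).
Only a constant amount of auxiliary storage is used; nothing grows with n.
Time complexity: O(n).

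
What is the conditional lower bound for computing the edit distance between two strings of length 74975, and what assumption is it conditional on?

Under SETH (the Strong Exponential Time Hypothesis), edit distance on length-74975 strings cannot be computed in O(n^(2-epsilon)) time for any epsilon > 0 (Backurs-Indyk). The reduction is from CNF-SAT via the orthogonal vectors problem.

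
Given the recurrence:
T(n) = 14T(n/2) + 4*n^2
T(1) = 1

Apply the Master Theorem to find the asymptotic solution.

a=14, b=2, f(n)=4*n^2. log_2(14) = 3.807. Case 1 of Master Theorem: T(n) = O(n^3.807).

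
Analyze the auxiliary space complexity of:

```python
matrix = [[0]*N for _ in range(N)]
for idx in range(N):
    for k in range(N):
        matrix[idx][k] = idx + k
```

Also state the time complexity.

Space complexity: O(n^2).
A 2D structure of size n x n is allocated.
Time complexity: O(n^2).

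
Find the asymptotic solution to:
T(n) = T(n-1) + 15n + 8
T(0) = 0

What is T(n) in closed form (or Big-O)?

Dominant term in sum is 15*sum(i, i=1..n) = 15*n*(n+1)/2 = O(n^2).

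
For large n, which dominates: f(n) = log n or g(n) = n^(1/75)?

g(n) = n^(1/75) grows faster: any positive power of n dominates log n.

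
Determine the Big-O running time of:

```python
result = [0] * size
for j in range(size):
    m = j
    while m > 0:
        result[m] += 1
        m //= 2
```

Time complexity: O(n log n).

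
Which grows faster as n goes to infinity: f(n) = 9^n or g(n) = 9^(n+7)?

f(n) = 9^n and g(n) = 9^(n+7) are Theta of each other: 9^(n+7) = 9^7 * 9^n = Theta(9^n).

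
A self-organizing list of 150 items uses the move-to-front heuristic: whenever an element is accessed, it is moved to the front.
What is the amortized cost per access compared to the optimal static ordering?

With potential Phi = number of inversions between the MTF list and the optimal static list (at most C(150,2)), each access has amortized cost at most 2 * (cost under optimal static ordering). This is the move-to-front 2-competitiveness result.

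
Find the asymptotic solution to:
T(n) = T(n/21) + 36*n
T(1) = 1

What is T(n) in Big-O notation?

Geometric series: 36*n*(1 + 1/21 + 1/21^2 + ...) = O(n). T(n) = O(n).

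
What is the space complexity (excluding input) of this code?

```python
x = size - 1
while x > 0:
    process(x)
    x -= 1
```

Space complexity: O(1).
Only a constant amount of auxiliary storage is used; nothing grows with n.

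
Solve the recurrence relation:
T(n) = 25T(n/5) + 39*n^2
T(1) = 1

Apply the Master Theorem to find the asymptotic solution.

a=25, b=5, f(n)=39*n^2. log_5(25) = 2. Case 2: T(n) = O(n^2 log n).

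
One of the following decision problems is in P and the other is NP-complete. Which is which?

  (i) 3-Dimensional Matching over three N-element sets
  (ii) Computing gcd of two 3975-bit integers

(i) is NP-complete: one of Karp's 21 NP-complete problems.
(ii) is P: the Euclidean algorithm runs in polynomial time in the bit-length.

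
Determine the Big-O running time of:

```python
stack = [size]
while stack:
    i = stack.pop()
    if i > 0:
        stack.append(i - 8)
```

Time complexity: O(n).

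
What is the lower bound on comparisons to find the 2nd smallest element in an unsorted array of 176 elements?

Finding the 2nd smallest of 176 elements requires Omega(n) comparisons. Every element must participate in at least one comparison; otherwise it could be the 2nd smallest.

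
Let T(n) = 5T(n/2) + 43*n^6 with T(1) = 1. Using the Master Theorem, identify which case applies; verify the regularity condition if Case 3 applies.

a=5, b=2, f(n)=43*n^6.
log_2(5) = 2.322 < 6.
f(n) = Omega(n^(2.322+epsilon)) for some epsilon > 0, so Case 3 is the candidate.
Regularity: a*f(n/b) = 5*43*(n/2)^6 = (5/64)*43*n^6 <= c*f(n) with c = 5/64 < 1. Satisfied.
Case 3: T(n) = Theta(n^6).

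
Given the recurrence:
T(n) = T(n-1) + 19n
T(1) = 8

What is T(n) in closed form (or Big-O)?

Unrolling: T(n) = 8 + 19*(2 + 3 + ... + n) = 8 + 19*(n(n+1)/2 - 1) = O(n^2).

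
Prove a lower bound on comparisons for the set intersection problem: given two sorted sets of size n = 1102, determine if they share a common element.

For two sorted arrays of size n = 1102, any correct algorithm must examine Omega(n) elements. If fewer are examined, an adversary places a common element in an unexamined gap. A merge-based scan achieves O(n), so the bound is tight.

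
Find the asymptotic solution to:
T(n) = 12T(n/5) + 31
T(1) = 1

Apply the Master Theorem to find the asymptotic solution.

a=12, b=5, f(n)=31. log_5(12) = 1.544. Case 1 of Master Theorem: T(n) = O(n^1.544).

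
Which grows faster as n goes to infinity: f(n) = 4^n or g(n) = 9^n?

g(n) = 9^n grows faster: (9/4)^n -> infinity since 9/4 > 1.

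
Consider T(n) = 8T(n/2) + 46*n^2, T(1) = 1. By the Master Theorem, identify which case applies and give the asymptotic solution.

a=8, b=2, f(n)=46*n^2.
log_2(8) = 3 > 2.
Since f(n) = O(n^2) is polynomially smaller than n^3, Case 1 applies.
T(n) = Theta(n^3).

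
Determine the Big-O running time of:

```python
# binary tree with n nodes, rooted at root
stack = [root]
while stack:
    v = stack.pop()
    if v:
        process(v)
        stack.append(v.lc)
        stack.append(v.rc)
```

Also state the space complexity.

Time complexity: O(n).
Space complexity: O(n).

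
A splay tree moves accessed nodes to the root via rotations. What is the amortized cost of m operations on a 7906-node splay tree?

Using a potential function Phi = sum of log(size of subtree) for each node, each splay operation has amortized cost O(log n) where n = 7906. Bad individual operations (O(n)) are offset by decreased potential.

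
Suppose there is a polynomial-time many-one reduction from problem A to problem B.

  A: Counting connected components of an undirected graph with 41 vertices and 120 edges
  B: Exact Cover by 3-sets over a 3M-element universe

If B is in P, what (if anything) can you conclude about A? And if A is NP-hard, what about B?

A poly-time reduction A <=_p B means any A-instance can be transformed to a B-instance in poly time.
If B is in P: compose the reduction with B's poly-time algorithm to solve A in poly time, so A is in P.
If A is NP-hard: every NP problem reduces to A, which reduces to B; composing reductions, every NP problem reduces to B, so B is NP-hard.
(Here in fact A is P and B is NP-complete.)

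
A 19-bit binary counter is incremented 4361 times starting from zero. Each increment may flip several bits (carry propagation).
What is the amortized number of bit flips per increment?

Bit i flips on every 2^i-th increment, so over 4361 increments bit i flips floor(4361/2^i) times. Summing over i: total flips < 2 * 4361. Amortized: < 2 = O(1) per increment.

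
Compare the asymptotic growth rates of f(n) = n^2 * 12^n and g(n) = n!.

g(n) = n! grows faster: by Stirling n! ~ (n/e)^n sqrt(2*pi*n); (n/e)^n eventually dominates n^2 * 12^n.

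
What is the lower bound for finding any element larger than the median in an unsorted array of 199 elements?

To find an element larger than the median of 199 elements, we must see Omega(n) elements. Without seeing enough elements, an adversary can make any unseen element the median.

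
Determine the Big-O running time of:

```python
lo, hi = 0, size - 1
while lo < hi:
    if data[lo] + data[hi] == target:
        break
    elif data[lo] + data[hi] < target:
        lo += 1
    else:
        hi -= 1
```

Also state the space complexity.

Time complexity: O(n).
Space complexity: O(1).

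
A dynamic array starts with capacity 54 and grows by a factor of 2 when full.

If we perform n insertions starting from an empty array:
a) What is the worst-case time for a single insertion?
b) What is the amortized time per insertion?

(a) Worst-case single insertion: O(n) -- when the array is full at capacity c, the resize copies all c elements, and c can be Theta(n).
(b) Resizes happen at sizes 54, 108, 216, ... Total copy cost for n insertions: 54 + 108 + ... = O(n) (geometric series with ratio 1/2). Amortized cost per insertion: O(n)/n = O(1).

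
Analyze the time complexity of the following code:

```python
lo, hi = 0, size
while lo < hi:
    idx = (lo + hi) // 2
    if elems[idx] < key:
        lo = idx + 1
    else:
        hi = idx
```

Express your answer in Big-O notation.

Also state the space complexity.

Time complexity: O(log n).
Space complexity: O(1).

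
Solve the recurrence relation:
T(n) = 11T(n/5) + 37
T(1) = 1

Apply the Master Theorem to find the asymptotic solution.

a=11, b=5, f(n)=37. log_5(11) = 1.49. Case 1 of Master Theorem: T(n) = O(n^1.49).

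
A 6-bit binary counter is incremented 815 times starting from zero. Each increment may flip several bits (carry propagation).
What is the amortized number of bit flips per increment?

Bit i flips on every 2^i-th increment, so over 815 increments bit i flips floor(815/2^i) times. Summing over i: total flips < 2 * 815. Amortized: < 2 = O(1) per increment.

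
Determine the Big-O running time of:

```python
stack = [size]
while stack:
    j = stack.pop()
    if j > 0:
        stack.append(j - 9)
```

Time complexity: O(n).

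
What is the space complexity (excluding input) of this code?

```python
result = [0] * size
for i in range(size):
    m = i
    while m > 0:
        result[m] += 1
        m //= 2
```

Space complexity: O(n).
Auxiliary storage grows linearly with the input size n in the worst case.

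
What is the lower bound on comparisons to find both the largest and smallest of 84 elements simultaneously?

Pair elements first (floor(84/2) comparisons), then find max among winners and min among losers. Total: ceil(3*84/2) - 2 = 124 comparisons.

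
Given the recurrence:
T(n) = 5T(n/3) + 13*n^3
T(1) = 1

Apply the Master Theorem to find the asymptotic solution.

a=5, b=3, f(n)=13*n^3. log_3(5) = 1.465 < 3. Case 3: T(n) = O(n^3).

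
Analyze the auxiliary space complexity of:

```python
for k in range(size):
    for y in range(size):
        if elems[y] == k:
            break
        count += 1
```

Space complexity: O(1).
Only a constant amount of auxiliary storage is used; nothing grows with n.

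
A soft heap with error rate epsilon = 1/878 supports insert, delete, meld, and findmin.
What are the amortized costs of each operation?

Soft heaps (Chazelle) allow up to an epsilon = 1/878 fraction of elements to have corrupted (raised) keys. Insert is O(log(1/epsilon)) = O(log 878) amortized -- the structure maintains heap-ordered binary trees of rank bounded by O(log(1/epsilon)). Meld concatenates root lists: O(1) amortized. Delete and findmin are O(1) amortized.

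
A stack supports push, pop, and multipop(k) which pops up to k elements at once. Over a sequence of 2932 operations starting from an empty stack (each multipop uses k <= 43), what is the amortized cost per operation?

Each element is pushed exactly once and popped at most once (whether by pop or as part of a multipop). So the total number of individual pops over the whole sequence is at most the number of pushes, which is at most 2932. Total work <= 2 * 2932, hence O(1) amortized per operation.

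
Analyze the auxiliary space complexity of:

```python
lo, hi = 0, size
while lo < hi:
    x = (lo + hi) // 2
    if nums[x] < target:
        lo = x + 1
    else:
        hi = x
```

Space complexity: O(1).
Only a constant amount of auxiliary storage is used; nothing grows with n.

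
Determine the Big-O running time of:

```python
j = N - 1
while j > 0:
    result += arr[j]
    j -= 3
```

Time complexity: O(n).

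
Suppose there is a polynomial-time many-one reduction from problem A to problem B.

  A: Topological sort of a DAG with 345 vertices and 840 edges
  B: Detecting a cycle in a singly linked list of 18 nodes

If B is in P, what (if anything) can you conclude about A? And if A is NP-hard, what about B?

A poly-time reduction A <=_p B means any A-instance can be transformed to a B-instance in poly time.
If B is in P: compose the reduction with B's poly-time algorithm to solve A in poly time, so A is in P.
If A is NP-hard: every NP problem reduces to A, which reduces to B; composing reductions, every NP problem reduces to B, so B is NP-hard.
(Here in fact A is P and B is P.)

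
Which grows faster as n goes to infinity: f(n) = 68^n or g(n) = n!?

g(n) = n! grows faster: n!/68^n -> infinity by Stirling.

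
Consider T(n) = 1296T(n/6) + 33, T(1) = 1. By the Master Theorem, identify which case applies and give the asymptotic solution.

a=1296, b=6, f(n)=33.
log_6(1296) = 4 > 0.
Since f(n) = O(n^0) is polynomially smaller than n^4, Case 1 applies.
T(n) = Theta(n^4).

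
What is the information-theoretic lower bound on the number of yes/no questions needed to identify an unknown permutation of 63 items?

There are 63! = 1982608315404440064116146708361898137544773690227268628106279599612729753600000000000000 permutations. Each yes/no question gives at most 1 bit, so at least ceil(log_2(1982608315404440064116146708361898137544773690227268628106279599612729753600000000000000)) = 290 questions are needed.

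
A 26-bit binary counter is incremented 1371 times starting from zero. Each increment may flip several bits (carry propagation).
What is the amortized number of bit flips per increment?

Bit i flips on every 2^i-th increment, so over 1371 increments bit i flips floor(1371/2^i) times. Summing over i: total flips < 2 * 1371. Amortized: < 2 = O(1) per increment.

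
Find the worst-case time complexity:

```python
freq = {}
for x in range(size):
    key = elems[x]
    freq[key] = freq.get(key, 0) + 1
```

Time complexity: O(n).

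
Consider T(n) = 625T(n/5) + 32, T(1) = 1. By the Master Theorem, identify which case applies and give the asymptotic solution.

a=625, b=5, f(n)=32.
log_5(625) = 4 > 0.
Since f(n) = O(n^0) is polynomially smaller than n^4, Case 1 applies.
T(n) = Theta(n^4).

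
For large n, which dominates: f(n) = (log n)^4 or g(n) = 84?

f(n) = (log n)^4 grows faster: any unbounded function dominates a constant.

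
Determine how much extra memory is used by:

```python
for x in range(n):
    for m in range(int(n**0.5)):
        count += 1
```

Space complexity: O(1).
Only a constant amount of auxiliary storage is used; nothing grows with n.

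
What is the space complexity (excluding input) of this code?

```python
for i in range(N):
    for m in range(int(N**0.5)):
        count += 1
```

Space complexity: O(1).
Only a constant amount of auxiliary storage is used; nothing grows with n.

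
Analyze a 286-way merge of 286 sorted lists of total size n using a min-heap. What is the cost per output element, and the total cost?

Maintain a min-heap of size 286 holding the current head of each list. Each output step does one extract-min (O(log 286)) and one insert of that list's next element (O(log 286)). Each of the n elements passes through the heap exactly once, so the total cost is O(n log 286), i.e. O(log 286) per output element.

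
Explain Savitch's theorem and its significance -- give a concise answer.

Savitch's theorem states that NSPACE(f(n)) is contained in DSPACE(f(n)^2) for f(n) >= log n. In particular, NPSPACE = PSPACE, meaning nondeterminism does not significantly help for space-bounded computation. This contrasts with time, where we do not know if P = NP.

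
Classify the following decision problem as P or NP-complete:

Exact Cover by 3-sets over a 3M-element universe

This problem is NP-complete: one of Karp's 21 NP-complete problems.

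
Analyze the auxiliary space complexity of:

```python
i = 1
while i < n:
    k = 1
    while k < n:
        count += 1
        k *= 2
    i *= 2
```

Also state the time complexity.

Space complexity: O(1).
Only a constant amount of auxiliary storage is used; nothing grows with n.
Time complexity: O(log^2 n).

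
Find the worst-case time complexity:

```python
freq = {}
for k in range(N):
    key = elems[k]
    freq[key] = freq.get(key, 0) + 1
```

Time complexity: O(n).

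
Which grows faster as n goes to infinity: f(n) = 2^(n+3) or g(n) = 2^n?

f(n) = 2^(n+3) and g(n) = 2^n are Theta of each other: 2^(n+3) = 2^3 * 2^n = Theta(2^n).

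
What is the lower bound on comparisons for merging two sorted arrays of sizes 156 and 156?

Adversary argument: with sizes 156 and 156 (differing by at most 1), interleave the two arrays so that every consecutive pair in the output comes from different inputs. Then each of the 311 adjacent output pairs must be directly compared, or the algorithm cannot determine their relative order. So 311 comparisons are necessary; standard merge achieves this.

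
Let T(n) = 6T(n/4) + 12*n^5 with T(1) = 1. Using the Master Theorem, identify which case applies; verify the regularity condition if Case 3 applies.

a=6, b=4, f(n)=12*n^5.
log_4(6) = 1.292 < 5.
f(n) = Omega(n^(1.292+epsilon)) for some epsilon > 0, so Case 3 is the candidate.
Regularity: a*f(n/b) = 6*12*(n/4)^5 = (6/1024)*12*n^5 <= c*f(n) with c = 6/1024 < 1. Satisfied.
Case 3: T(n) = Theta(n^5).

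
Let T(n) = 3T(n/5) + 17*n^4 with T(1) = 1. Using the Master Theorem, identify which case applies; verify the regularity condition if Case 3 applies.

a=3, b=5, f(n)=17*n^4.
log_5(3) = 0.6826 < 4.
f(n) = Omega(n^(0.6826+epsilon)) for some epsilon > 0, so Case 3 is the candidate.
Regularity: a*f(n/b) = 3*17*(n/5)^4 = (3/625)*17*n^4 <= c*f(n) with c = 3/625 < 1. Satisfied.
Case 3: T(n) = Theta(n^4).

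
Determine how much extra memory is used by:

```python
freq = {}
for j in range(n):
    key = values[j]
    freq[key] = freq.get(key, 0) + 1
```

Space complexity: O(n).
Auxiliary storage grows linearly with the input size n in the worst case.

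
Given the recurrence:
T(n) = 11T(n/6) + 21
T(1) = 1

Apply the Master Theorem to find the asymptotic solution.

a=11, b=6, f(n)=21. log_6(11) = 1.338. Case 1 of Master Theorem: T(n) = O(n^1.338).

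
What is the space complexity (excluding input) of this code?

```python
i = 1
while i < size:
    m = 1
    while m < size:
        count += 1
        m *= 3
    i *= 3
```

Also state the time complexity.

Space complexity: O(1).
Only a constant amount of auxiliary storage is used; nothing grows with n.
Time complexity: O(log^2 n).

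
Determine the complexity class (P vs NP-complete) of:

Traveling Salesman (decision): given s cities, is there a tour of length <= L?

This problem is NP-complete: reduces from Hamiltonian Cycle.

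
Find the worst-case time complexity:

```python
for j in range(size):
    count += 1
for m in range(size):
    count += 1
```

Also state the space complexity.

Time complexity: O(n).
Space complexity: O(1).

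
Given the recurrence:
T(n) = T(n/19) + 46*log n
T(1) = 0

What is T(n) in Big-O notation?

Each of the log_19(n) levels adds O(log n). T(n) = O(log^2 n).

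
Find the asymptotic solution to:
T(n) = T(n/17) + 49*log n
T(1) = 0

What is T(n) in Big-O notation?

Each of the log_17(n) levels adds O(log n). T(n) = O(log^2 n).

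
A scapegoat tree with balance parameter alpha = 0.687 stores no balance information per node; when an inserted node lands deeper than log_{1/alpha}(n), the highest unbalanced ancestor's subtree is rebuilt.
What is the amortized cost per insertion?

Search/insert path is O(log n). A rebuild of a subtree of size s costs O(s), but with alpha = 0.687 at least Omega(s) insertions must have occurred in that subtree since its last rebuild. Charging O(1) of the rebuild to each such insertion gives O(log n) amortized.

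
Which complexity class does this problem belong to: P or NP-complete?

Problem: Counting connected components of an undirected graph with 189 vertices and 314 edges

This problem is in P: BFS/DFS visits each vertex and edge once: O(V+E).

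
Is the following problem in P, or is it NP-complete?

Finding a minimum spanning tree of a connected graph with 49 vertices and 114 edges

This problem is in P: Kruskal's / Prim's algorithms run in polynomial time.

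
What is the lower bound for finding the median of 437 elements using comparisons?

To find the median of 437 elements, every element must be compared at least once, so the lower bound is Omega(n). The BFPRT algorithm achieves O(n), making this tight.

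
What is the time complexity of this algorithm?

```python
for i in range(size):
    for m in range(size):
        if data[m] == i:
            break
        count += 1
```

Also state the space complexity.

Time complexity: O(n^2).
Space complexity: O(1).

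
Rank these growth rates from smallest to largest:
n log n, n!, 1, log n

Ordered by growth rate: 1 < log n < n log n < n!.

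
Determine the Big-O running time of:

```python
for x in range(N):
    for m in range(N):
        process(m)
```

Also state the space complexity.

Time complexity: O(n^2).
Space complexity: O(1).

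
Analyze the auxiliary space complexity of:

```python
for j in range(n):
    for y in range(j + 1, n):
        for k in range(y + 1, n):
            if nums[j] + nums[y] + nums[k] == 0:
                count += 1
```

Space complexity: O(1).
Only a constant amount of auxiliary storage is used; nothing grows with n.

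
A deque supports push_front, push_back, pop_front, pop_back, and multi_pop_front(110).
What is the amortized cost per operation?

Assign 2 credits to each push operation. A pop uses 1 saved credit. multi_pop_front(110) uses up to 110 saved credits from previous pushes. Credits never go negative. Amortized cost is O(1).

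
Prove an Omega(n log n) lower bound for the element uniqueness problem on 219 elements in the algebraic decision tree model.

In the algebraic decision tree model, element uniqueness on 219 elements is equivalent to determining which cell of an arrangement of C(219,2) = 23871 hyperplanes x_i = x_j contains the input point. Ben-Or's theorem shows this requires Omega(n log n).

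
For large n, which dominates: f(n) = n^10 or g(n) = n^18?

g(n) = n^18 grows faster: n^18/n^10 = n^8 -> infinity.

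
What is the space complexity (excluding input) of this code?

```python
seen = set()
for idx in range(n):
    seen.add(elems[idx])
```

Space complexity: O(n).
Auxiliary storage grows linearly with the input size n in the worst case.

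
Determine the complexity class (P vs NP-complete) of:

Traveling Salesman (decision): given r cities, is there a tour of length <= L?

This problem is NP-complete: reduces from Hamiltonian Cycle.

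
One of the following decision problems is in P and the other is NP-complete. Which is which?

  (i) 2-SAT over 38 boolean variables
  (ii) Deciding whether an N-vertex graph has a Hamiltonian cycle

(i) is P: 2-SAT is solvable in linear time via implication-graph SCCs.
(ii) is NP-complete: one of Karp's 21 NP-complete problems.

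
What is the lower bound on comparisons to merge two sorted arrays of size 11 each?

To merge two sorted arrays of size 11, we need at least 21 comparisons in the worst case. An adversary can force every element to be compared.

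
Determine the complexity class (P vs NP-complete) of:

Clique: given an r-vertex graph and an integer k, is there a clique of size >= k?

This problem is NP-complete: complement of Independent Set / Vertex Cover (with k part of the input).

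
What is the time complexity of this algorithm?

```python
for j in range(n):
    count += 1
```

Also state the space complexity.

Time complexity: O(n).
Space complexity: O(1).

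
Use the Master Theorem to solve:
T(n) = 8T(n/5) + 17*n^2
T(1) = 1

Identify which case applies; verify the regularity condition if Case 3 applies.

a=8, b=5, f(n)=17*n^2.
log_5(8) = 1.292 < 2.
f(n) = Omega(n^(1.292+epsilon)) for some epsilon > 0, so Case 3 is the candidate.
Regularity: a*f(n/b) = 8*17*(n/5)^2 = (8/25)*17*n^2 <= c*f(n) with c = 8/25 < 1. Satisfied.
Case 3: T(n) = Theta(n^2).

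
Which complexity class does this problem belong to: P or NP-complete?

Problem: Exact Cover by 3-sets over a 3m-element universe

This problem is NP-complete: one of Karp's 21 NP-complete problems.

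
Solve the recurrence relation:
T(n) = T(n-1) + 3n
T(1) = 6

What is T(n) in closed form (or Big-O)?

Unrolling: T(n) = 6 + 3*(2 + 3 + ... + n) = 6 + 3*(n(n+1)/2 - 1) = O(n^2).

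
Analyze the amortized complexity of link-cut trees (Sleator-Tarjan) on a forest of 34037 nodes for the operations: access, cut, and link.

Link-cut trees represent the forest using splay trees over preferred paths. With potential Phi = sum over nodes of log(size of virtual subtree), each access on 34037 nodes is O(log 34037) = O(log n) amortized by the splay-tree access lemma. Cut and link are O(1) plus one access.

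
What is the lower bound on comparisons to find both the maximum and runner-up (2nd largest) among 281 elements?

Lower bound: finding the max needs 281-1 comparisons. By an adversary weight-doubling argument, the maximum element must personally win at least ceil(log_2(281)) = 9 comparisons in any correct algorithm. The 2nd largest is among those 9 direct losers, and distinguishing it requires 9-1 more comparisons. Total >= 281-1 + 9-1 = 288. A balanced tournament achieves this bound exactly.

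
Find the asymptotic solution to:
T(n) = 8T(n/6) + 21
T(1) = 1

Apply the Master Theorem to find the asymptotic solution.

a=8, b=6, f(n)=21. log_6(8) = 1.161. Case 1 of Master Theorem: T(n) = O(n^1.161).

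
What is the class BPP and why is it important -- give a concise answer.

BPP (Bounded-error Probabilistic Polynomial time) is the class of problems solvable by a randomized algorithm in polynomial time with error probability at most 1/3. BPP contains P and is contained in PSPACE. It is widely conjectured that P = BPP, meaning randomness does not help for decision problems.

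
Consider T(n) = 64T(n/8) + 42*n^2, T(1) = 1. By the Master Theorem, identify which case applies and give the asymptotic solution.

a=64, b=8, f(n)=42*n^2.
log_8(64) = 2, so n^(log_b(a)) = n^2.
f(n) = Theta(n^2), so Case 2 applies.
T(n) = Theta(n^2 log n).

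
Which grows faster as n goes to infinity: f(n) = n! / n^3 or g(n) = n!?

g(n) = n! grows faster: the ratio n!/(n!/n^3) = n^3 -> infinity.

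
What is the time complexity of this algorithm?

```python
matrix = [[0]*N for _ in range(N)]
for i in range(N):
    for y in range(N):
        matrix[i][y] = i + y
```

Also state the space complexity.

Time complexity: O(n^2).
Space complexity: O(n^2).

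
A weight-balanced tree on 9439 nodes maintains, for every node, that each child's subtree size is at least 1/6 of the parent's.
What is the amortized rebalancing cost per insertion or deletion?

With balance ratio 1/6, tree height is O(log_{6/1}(9439)) = O(log n). A rebalance at a node of size s costs O(s) but requires Omega(s) updates in that subtree to retrigger. Summed over the O(log n) ancestors of the touched leaf, amortized rebalancing is O(log n).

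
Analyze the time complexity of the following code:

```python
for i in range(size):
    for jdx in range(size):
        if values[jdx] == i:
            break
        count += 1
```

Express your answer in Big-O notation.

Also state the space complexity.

Time complexity: O(n^2).
Space complexity: O(1).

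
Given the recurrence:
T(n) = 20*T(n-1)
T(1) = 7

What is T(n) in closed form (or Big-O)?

Each step multiplies by 20. T(n) = T(1)*20^(n-1) = 7*20^(n-1).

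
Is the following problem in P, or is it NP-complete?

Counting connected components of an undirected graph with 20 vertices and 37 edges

This problem is in P: BFS/DFS visits each vertex and edge once: O(V+E).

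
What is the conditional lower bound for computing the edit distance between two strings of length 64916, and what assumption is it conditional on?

Under SETH (the Strong Exponential Time Hypothesis), edit distance on length-64916 strings cannot be computed in O(n^(2-epsilon)) time for any epsilon > 0 (Backurs-Indyk). The reduction is from CNF-SAT via the orthogonal vectors problem.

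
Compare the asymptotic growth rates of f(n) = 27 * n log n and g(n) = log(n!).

f(n) = 27 * n log n and g(n) = log(n!) are Theta of each other: Stirling: log(n!) = n log n - n + O(log n) = Theta(n log n); the constant 27 doesn't change the Theta class.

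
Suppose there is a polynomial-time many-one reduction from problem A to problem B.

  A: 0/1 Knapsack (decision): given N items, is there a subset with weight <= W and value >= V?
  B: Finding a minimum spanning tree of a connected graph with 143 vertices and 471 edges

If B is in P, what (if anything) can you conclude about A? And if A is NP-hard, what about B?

A poly-time reduction A <=_p B means any A-instance can be transformed to a B-instance in poly time.
If B is in P: compose the reduction with B's poly-time algorithm to solve A in poly time, so A is in P.
If A is NP-hard: every NP problem reduces to A, which reduces to B; composing reductions, every NP problem reduces to B, so B is NP-hard.
(Here in fact A is NP-complete and B is in P, so no such reduction is known -- its existence would imply P = NP; the analysis concerns only what the assumed reduction would or would not let you conclude.)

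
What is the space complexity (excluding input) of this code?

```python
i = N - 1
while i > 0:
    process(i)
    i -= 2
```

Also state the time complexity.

Space complexity: O(1).
Only a constant amount of auxiliary storage is used; nothing grows with n.
Time complexity: O(n).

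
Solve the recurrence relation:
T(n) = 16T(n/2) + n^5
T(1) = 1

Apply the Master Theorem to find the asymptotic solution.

a=16, b=2, f(n)=n^5. log_2(16) = 4 < 5. Case 3: T(n) = O(n^5).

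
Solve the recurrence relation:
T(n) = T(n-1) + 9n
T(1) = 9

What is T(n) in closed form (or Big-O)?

Unrolling: T(n) = 9 + 9*(2 + 3 + ... + n) = 9 + 9*(n(n+1)/2 - 1) = O(n^2).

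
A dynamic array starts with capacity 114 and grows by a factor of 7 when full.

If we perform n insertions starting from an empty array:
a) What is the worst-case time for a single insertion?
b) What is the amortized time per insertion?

(a) Worst-case single insertion: O(n) -- when the array is full at capacity c, the resize copies all c elements, and c can be Theta(n).
(b) Resizes happen at sizes 114, 798, 5586, ... Total copy cost for n insertions: 114 + 798 + ... = O(n) (geometric series with ratio 1/7). Amortized cost per insertion: O(n)/n = O(1).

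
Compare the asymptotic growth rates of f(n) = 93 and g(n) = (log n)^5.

g(n) = (log n)^5 grows faster: any unbounded function dominates a constant.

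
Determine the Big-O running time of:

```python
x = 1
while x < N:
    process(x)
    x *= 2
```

Time complexity: O(log n).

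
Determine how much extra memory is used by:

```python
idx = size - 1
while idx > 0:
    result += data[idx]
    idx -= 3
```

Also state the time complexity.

Space complexity: O(1).
Only a constant amount of auxiliary storage is used; nothing grows with n.
Time complexity: O(n).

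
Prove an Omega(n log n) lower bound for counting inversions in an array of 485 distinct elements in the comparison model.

Decision-tree argument: at any leaf, the comparisons made (with transitivity) must totally order all 485 elements -- otherwise some pair (i,j) is unordered, and an adversary can present two inputs agreeing on every comparison made but with that pair flipped, changing the inversion count by 1, so the leaf's output is wrong on one of them. Hence the tree has >= 485! leaves and height >= log_2(485!) = Omega(n log n). Modified merge sort achieves O(n log n).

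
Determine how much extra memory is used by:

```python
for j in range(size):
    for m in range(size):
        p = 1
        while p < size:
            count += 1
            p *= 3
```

Space complexity: O(1).
Only a constant amount of auxiliary storage is used; nothing grows with n.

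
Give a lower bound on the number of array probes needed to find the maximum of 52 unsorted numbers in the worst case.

Adversary: any unprobed cell could hold a value larger than everything seen so far. If fewer than 52 cells are probed, the adversary places the max in an unprobed cell. So all 52 cells must be examined; together with 52-1 comparisons this is tight.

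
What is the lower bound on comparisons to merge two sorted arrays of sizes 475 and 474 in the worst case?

Adversary: with |475 - 474| <= 1 the inputs can be fully interleaved so that every adjacent pair in the merged output comes from different arrays. Then each of the 948 adjacent pairs must be directly compared, or the algorithm cannot determine their relative order. Standard merge meets this bound.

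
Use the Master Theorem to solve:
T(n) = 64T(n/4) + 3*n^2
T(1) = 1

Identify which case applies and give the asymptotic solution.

a=64, b=4, f(n)=3*n^2.
log_4(64) = 3 > 2.
Since f(n) = O(n^2) is polynomially smaller than n^3, Case 1 applies.
T(n) = Theta(n^3).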